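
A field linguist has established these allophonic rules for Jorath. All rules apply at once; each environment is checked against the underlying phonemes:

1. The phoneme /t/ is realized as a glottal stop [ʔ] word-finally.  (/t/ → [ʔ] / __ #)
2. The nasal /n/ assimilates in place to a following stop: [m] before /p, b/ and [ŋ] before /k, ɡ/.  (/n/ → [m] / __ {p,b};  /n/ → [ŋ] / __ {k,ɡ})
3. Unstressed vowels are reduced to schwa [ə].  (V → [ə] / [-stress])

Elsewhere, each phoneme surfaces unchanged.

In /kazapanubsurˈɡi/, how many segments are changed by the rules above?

5

Segments that undergo a rule: /a/ → [ə] (rule 3); /a/ → [ə] (rule 3); /a/ → [ə] (rule 3); /u/ → [ə] (rule 3); /u/ → [ə] (rule 3).
All other segments surface unchanged.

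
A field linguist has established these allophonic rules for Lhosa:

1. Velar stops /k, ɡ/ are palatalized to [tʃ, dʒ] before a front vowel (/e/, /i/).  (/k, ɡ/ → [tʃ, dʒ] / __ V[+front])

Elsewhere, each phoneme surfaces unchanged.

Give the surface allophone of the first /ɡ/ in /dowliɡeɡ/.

/ɡ/ (between /i/ and /e/) occurs before a front vowel → [dʒ] by rule 1.

[dʒ]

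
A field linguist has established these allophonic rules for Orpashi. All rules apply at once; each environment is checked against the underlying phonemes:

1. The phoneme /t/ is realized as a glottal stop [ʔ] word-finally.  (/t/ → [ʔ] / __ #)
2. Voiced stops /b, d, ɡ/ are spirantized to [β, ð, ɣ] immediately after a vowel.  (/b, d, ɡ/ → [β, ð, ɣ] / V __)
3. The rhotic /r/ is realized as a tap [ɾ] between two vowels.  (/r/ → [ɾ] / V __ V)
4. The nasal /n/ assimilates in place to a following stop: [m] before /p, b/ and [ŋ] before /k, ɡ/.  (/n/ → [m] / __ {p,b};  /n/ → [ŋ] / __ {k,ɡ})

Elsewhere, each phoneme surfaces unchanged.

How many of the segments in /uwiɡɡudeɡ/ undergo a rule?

3

Segments that undergo a rule: /ɡ/ → [ɣ] (rule 2); /d/ → [ð] (rule 2); /ɡ/ → [ɣ] (rule 2).
All other segments surface unchanged.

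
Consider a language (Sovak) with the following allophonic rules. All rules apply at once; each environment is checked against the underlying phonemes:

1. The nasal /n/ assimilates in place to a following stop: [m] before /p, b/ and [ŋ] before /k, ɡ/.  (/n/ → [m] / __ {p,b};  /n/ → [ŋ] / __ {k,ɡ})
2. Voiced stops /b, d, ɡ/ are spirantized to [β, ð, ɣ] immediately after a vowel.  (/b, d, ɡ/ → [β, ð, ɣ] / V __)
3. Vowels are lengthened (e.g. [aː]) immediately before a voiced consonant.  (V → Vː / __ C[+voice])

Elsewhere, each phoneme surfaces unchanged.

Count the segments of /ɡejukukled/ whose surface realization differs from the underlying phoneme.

3

Segments that undergo a rule: /e/ → [eː] (rule 3); /e/ → [eː] (rule 3); /d/ → [ð] (rule 2).
All other segments surface unchanged.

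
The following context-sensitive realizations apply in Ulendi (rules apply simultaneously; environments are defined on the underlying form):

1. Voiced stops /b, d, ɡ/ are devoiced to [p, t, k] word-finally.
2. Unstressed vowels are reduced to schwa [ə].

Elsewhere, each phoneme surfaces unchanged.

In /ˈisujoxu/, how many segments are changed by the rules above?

3

Segments that undergo a rule: /u/ → [ə] (rule 2); /o/ → [ə] (rule 2); /u/ → [ə] (rule 2).
All other segments surface unchanged.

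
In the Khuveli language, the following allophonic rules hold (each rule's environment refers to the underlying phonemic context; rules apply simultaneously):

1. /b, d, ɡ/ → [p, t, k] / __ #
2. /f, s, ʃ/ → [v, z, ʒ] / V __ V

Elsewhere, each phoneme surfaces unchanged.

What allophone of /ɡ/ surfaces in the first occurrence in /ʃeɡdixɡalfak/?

/ɡ/ (between /e/ and /d/) fails the environment for rule 1, so it stays [ɡ].

[ɡ]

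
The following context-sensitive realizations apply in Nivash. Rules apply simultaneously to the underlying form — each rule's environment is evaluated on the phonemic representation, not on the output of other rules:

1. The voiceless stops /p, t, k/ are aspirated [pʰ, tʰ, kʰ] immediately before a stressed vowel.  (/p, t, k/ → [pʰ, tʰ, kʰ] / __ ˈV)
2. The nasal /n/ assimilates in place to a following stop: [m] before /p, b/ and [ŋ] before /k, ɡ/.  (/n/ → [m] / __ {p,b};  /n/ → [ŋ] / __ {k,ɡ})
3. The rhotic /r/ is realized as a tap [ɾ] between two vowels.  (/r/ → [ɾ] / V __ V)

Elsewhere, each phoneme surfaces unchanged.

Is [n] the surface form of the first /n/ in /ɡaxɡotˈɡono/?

/n/ (between /o/ and /o/): rule 2 targets it, but not before a labial or velar stop → unchanged [n].
The actual realization is [n], which matches [n].

Yes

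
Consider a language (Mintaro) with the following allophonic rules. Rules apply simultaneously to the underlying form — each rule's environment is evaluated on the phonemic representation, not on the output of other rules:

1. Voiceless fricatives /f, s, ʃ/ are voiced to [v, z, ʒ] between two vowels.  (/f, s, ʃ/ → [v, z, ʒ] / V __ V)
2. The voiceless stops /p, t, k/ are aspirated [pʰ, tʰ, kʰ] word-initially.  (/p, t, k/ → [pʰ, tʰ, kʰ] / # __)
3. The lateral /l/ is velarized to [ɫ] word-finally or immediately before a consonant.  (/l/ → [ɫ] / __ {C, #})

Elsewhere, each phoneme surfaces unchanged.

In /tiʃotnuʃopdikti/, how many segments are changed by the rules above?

3

Segments that undergo a rule: /t/ → [tʰ] (rule 2); /ʃ/ → [ʒ] (rule 1); /ʃ/ → [ʒ] (rule 1).
All other segments surface unchanged.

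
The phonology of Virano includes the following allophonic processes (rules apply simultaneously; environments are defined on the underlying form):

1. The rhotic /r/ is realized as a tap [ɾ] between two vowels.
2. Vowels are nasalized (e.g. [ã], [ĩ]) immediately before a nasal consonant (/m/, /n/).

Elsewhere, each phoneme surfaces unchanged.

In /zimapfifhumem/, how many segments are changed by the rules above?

Segments that undergo a rule: /i/ → [ĩ] (rule 2); /u/ → [ũ] (rule 2); /e/ → [ẽ] (rule 2).
All other segments surface unchanged.

3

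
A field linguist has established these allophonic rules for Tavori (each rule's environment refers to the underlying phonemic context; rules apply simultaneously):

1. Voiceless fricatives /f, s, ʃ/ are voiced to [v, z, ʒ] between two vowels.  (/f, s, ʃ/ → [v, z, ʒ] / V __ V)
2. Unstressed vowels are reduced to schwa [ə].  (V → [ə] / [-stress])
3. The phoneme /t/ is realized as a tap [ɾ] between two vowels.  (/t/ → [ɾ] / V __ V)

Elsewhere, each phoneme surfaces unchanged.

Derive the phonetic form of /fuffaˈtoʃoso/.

[fəffəˈɾoʒəzə]

/f/ — word-initial; rule 1 does not apply here → [f].
/u/ (between /f/ and /f/) occurs in an unstressed syllable → [ə] by rule 2.
/f/ (between /u/ and /f/): rule 1 targets it, but not between two vowels → unchanged [f].
/f/ — between /f/ and /a/; rule 1 does not apply here → [f].
/a/ (between /f/ and /t/) occurs in an unstressed syllable → [ə] by rule 2.
/t/ — between /a/ and /o/, between two vowels — surfaces as [ɾ] (rule 3).
/o/ (between /t/ and /ʃ/): rule 2 targets it, but not in an unstressed syllable → unchanged [o].
/ʃ/ — between /o/ and /o/, between two vowels — surfaces as [ʒ] (rule 1).
Rule 2 applies to /o/ (between /ʃ/ and /s/: in an unstressed syllable) → [ə].
/s/ meets the environment for rule 1 (between two vowels) → [z].
/o/ — word-final, in an unstressed syllable — surfaces as [ə] (rule 2).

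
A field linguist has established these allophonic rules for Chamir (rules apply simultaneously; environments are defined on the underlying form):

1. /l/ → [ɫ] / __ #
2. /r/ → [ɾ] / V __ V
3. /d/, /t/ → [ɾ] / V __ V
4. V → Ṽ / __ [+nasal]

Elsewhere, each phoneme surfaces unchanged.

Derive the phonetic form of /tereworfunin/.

/t/ (word-initial): rule 3 targets it, but not between two vowels → unchanged [t].
/e/ (between /t/ and /r/) is in the target of rule 4 but the environment (before a nasal consonant) is not met → [e].
/r/ — between /e/ and /e/, between two vowels — surfaces as [ɾ] (rule 2).
/e/ (between /r/ and /w/): rule 4 targets it, but not before a nasal consonant → unchanged [e].
/w/ (between /e/ and /o/) is unaffected → [w].
/o/ (between /w/ and /r/): rule 4 targets it, but not before a nasal consonant → unchanged [o].
/r/ (between /o/ and /f/): rule 2 targets it, but not between two vowels → unchanged [r].
/f/ (between /r/ and /u/) is unaffected → [f].
/u/ (between /f/ and /n/): before a nasal consonant, so rule 4 applies → [ũ].
/n/ stays [n].
/i/ (between /n/ and /n/) occurs before a nasal consonant → [ĩ] by rule 4.
/n/ stays [n].

[teɾeworfũnĩn]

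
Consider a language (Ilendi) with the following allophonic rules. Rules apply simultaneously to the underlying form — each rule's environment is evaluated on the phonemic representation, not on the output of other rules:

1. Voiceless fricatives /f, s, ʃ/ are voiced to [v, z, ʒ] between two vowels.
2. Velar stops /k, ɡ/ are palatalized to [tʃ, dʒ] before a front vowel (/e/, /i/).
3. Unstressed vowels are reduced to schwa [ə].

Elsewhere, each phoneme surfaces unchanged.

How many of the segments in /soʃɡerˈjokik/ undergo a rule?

Segments that undergo a rule: /o/ → [ə] (rule 3); /ɡ/ → [dʒ] (rule 2); /e/ → [ə] (rule 3); /k/ → [tʃ] (rule 2); /i/ → [ə] (rule 3).
All other segments surface unchanged.

5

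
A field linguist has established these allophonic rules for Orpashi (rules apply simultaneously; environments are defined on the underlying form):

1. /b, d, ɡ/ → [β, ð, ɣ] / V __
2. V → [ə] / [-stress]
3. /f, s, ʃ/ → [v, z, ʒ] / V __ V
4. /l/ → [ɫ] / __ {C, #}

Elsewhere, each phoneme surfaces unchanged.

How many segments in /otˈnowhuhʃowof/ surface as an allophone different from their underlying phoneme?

4

Segments that undergo a rule: /o/ → [ə] (rule 2); /u/ → [ə] (rule 2); /o/ → [ə] (rule 2); /o/ → [ə] (rule 2).
All other segments surface unchanged.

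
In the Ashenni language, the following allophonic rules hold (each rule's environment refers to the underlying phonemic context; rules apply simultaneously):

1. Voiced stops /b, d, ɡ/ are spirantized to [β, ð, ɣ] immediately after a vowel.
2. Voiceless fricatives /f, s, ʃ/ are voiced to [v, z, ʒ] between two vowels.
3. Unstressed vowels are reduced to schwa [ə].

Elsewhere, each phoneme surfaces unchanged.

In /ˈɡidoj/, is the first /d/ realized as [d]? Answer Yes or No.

/d/ (between /i/ and /o/) occurs immediately after a vowel → [ð] by rule 1.
The actual realization is [ð], not [d].

No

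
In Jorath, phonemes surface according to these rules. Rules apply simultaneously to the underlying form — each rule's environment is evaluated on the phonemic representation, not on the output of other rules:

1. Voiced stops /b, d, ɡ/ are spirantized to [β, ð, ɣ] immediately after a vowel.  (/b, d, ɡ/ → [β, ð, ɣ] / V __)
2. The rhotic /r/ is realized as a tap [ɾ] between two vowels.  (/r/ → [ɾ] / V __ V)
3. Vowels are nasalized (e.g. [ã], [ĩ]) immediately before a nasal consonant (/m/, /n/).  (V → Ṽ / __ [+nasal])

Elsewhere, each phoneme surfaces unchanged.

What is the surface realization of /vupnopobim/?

[vupnopoβĩm]

/v/ — not in any rule's target class → [v].
/u/ (between /v/ and /p/) is in the target of rule 3 but the environment (before a nasal consonant) is not met → [u].
/p/ (between /u/ and /n/): no rule targets it → [p].
/n/ (between /p/ and /o/): no rule targets it → [n].
/o/ (between /n/ and /p/) fails the environment for rule 3, so it stays [o].
/p/ stays [p].
/o/ (between /p/ and /b/) is in the target of rule 3 but the environment (before a nasal consonant) is not met → [o].
Rule 1 applies to /b/ (between /o/ and /i/: immediately after a vowel) → [β].
/i/ meets the environment for rule 3 (before a nasal consonant) → [ĩ].
/m/ stays [m].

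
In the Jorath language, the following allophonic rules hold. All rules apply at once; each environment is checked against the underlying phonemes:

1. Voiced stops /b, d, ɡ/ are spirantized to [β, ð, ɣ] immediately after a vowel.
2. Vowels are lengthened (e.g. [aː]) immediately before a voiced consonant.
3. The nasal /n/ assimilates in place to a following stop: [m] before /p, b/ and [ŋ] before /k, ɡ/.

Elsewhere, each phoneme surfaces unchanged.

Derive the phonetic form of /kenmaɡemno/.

/k/ — not in any rule's target class → [k].
/e/ (between /k/ and /n/) occurs before a voiced consonant → [eː] by rule 2.
/n/ (between /e/ and /m/) fails the environment for rule 3, so it stays [n].
/m/ (between /n/ and /a/) is unaffected → [m].
/a/ meets the environment for rule 2 (before a voiced consonant) → [aː].
/ɡ/ (between /a/ and /e/): immediately after a vowel, so rule 1 applies → [ɣ].
/e/ meets the environment for rule 2 (before a voiced consonant) → [eː].
/m/ stays [m].
/n/ (between /m/ and /o/) fails the environment for rule 3, so it stays [n].
/o/ (word-final) is in the target of rule 2 but the environment (before a voiced consonant) is not met → [o].

[keːnmaːɣeːmno]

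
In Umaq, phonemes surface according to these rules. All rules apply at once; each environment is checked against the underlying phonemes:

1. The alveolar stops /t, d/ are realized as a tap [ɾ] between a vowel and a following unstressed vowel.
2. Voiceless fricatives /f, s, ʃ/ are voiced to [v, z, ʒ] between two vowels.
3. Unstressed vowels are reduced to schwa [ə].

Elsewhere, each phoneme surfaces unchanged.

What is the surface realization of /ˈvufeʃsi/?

/v/ (word-initial) is unaffected → [v].
/u/ (between /v/ and /f/): rule 3 targets it, but not in an unstressed syllable → unchanged [u].
/f/ — between /u/ and /e/, between two vowels — surfaces as [v] (rule 2).
/e/ meets the environment for rule 3 (in an unstressed syllable) → [ə].
/ʃ/ (between /e/ and /s/): rule 2 targets it, but not between two vowels → unchanged [ʃ].
/s/ (between /ʃ/ and /i/): rule 2 targets it, but not between two vowels → unchanged [s].
Rule 3 applies to /i/ (word-final: in an unstressed syllable) → [ə].

[ˈvuvəʃsə]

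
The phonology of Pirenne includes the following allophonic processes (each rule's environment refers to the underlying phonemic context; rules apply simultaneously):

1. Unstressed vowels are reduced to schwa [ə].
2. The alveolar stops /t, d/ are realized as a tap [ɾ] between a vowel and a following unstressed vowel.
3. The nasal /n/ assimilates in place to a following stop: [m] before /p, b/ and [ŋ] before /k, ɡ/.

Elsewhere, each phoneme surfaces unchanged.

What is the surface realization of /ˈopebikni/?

/o/ — word-initial; rule 1 does not apply here → [o].
/p/ (between /o/ and /e/) is unaffected → [p].
/e/ meets the environment for rule 1 (in an unstressed syllable) → [ə].
/b/ (between /e/ and /i/) is unaffected → [b].
/i/ — between /b/ and /k/, in an unstressed syllable — surfaces as [ə] (rule 1).
/k/ (between /i/ and /n/) is unaffected → [k].
/n/ (between /k/ and /i/) fails the environment for rule 3, so it stays [n].
/i/ (word-final) occurs in an unstressed syllable → [ə] by rule 1.

[ˈopəbəknə]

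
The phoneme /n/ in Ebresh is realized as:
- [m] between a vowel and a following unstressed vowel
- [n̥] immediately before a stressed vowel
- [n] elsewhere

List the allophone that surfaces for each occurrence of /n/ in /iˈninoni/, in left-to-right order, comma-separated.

Occurrence 1 (position 2): immediately before a stressed vowel → [n̥].
Occurrence 2 (position 4): between a vowel and a following unstressed vowel → [m].
Occurrence 3 (position 6): between a vowel and a following unstressed vowel → [m].

[n̥], [m], [m]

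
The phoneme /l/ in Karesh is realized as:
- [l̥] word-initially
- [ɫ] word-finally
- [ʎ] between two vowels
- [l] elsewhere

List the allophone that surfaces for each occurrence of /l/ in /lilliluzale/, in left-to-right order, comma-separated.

Occurrence 1 (position 1): word-initially → [l̥].
Occurrence 2 (position 3): no conditioning environment matches → elsewhere allophone [l].
Occurrence 3 (position 4): no conditioning environment matches → elsewhere allophone [l].
Occurrence 4 (position 6): between two vowels → [ʎ].
Occurrence 5 (position 10): between two vowels → [ʎ].

[l̥], [l], [l], [ʎ], [ʎ]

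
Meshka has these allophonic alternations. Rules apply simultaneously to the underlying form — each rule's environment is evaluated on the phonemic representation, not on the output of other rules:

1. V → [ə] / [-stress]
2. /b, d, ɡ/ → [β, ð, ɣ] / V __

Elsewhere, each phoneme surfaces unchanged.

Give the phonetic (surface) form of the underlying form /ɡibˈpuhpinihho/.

/ɡ/ (word-initial): rule 2 targets it, but not immediately after a vowel → unchanged [ɡ].
/i/ — between /ɡ/ and /b/, in an unstressed syllable — surfaces as [ə] (rule 1).
/b/ meets the environment for rule 2 (immediately after a vowel) → [β].
/p/ stays [p].
/u/ (between /p/ and /h/) fails the environment for rule 1, so it stays [u].
/h/ (between /u/ and /p/): no rule targets it → [h].
/p/ (between /h/ and /i/): no rule targets it → [p].
/i/ — between /p/ and /n/, in an unstressed syllable — surfaces as [ə] (rule 1).
/n/ — not in any rule's target class → [n].
Rule 1 applies to /i/ (between /n/ and /h/: in an unstressed syllable) → [ə].
/h/ — not in any rule's target class → [h].
/h/ (between /h/ and /o/) is unaffected → [h].
/o/ meets the environment for rule 1 (in an unstressed syllable) → [ə].

[ɡəβˈpuhpənəhhə]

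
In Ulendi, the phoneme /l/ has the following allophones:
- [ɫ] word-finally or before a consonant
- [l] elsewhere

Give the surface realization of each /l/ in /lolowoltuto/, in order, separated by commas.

Occurrence 1 (position 1): no conditioning environment matches → elsewhere allophone [l].
Occurrence 2 (position 3): no conditioning environment matches → elsewhere allophone [l].
Occurrence 3 (position 7): word-finally or before a consonant → [ɫ].

[l], [l], [ɫ]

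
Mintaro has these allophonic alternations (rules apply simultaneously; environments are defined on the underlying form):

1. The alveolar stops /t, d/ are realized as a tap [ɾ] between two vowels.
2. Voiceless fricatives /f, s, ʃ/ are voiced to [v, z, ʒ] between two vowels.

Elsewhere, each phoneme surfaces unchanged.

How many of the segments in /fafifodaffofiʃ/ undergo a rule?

4

Segments that undergo a rule: /f/ → [v] (rule 2); /f/ → [v] (rule 2); /d/ → [ɾ] (rule 1); /f/ → [v] (rule 2).
All other segments surface unchanged.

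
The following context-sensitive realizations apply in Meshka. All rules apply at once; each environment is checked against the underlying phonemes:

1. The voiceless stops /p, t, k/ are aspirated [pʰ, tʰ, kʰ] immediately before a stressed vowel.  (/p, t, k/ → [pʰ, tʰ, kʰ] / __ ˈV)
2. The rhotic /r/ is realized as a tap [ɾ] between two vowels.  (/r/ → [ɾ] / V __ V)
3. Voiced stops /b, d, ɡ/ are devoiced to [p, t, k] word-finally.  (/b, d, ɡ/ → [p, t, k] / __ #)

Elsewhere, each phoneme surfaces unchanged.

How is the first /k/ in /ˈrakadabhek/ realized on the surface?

/k/ — between /a/ and /a/; rule 1 does not apply here → [k].

[k]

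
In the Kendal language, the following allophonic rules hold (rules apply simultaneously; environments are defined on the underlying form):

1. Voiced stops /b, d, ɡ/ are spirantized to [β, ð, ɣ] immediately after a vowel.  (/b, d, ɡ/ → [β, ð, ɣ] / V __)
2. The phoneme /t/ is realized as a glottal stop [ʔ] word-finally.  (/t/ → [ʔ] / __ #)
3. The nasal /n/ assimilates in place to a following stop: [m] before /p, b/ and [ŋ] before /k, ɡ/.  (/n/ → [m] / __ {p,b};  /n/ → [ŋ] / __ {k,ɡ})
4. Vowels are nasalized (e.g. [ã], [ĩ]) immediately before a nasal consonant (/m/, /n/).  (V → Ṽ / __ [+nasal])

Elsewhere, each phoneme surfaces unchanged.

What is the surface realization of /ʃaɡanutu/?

[ʃaɣãnutu]

/ʃ/ — not in any rule's target class → [ʃ].
/a/ (between /ʃ/ and /ɡ/) fails the environment for rule 4, so it stays [a].
/ɡ/ meets the environment for rule 1 (immediately after a vowel) → [ɣ].
/a/ (between /ɡ/ and /n/) occurs before a nasal consonant → [ã] by rule 4.
/n/ (between /a/ and /u/) is in the target of rule 3 but the environment (before a labial or velar stop) is not met → [n].
/u/ — between /n/ and /t/; rule 4 does not apply here → [u].
/t/ (between /u/ and /u/) is in the target of rule 2 but the environment (word-finally) is not met → [t].
/u/ (word-final): rule 4 targets it, but not before a nasal consonant → unchanged [u].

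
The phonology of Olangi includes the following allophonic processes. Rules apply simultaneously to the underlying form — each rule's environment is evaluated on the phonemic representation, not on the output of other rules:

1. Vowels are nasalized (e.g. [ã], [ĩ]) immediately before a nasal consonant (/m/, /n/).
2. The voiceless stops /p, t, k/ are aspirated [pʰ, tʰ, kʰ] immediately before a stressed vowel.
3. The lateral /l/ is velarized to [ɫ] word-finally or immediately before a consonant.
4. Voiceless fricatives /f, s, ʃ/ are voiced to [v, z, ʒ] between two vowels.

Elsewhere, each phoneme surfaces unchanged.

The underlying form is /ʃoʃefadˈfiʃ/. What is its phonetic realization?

[ʃoʒevadˈfiʃ]

/ʃ/ — word-initial; rule 4 does not apply here → [ʃ].
/o/ — between /ʃ/ and /ʃ/; rule 1 does not apply here → [o].
/ʃ/ meets the environment for rule 4 (between two vowels) → [ʒ].
/e/ — between /ʃ/ and /f/; rule 1 does not apply here → [e].
Rule 4 applies to /f/ (between /e/ and /a/: between two vowels) → [v].
/a/ (between /f/ and /d/) fails the environment for rule 1, so it stays [a].
/d/ (between /a/ and /f/) is unaffected → [d].
/f/ (between /d/ and /i/) is in the target of rule 4 but the environment (between two vowels) is not met → [f].
/i/ — between /f/ and /ʃ/; rule 1 does not apply here → [i].
/ʃ/ (word-final) fails the environment for rule 4, so it stays [ʃ].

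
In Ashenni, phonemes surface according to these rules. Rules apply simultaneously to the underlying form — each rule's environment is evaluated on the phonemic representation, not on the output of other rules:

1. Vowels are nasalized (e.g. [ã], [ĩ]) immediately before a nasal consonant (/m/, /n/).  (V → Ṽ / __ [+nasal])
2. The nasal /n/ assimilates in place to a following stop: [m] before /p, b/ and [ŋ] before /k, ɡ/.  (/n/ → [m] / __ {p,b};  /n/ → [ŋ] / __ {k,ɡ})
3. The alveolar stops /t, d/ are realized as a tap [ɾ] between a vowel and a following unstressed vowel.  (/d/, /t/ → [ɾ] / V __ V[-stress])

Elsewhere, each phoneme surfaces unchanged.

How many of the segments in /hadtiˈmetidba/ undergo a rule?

Segments that undergo a rule: /i/ → [ĩ] (rule 1); /t/ → [ɾ] (rule 3).
All other segments surface unchanged.

2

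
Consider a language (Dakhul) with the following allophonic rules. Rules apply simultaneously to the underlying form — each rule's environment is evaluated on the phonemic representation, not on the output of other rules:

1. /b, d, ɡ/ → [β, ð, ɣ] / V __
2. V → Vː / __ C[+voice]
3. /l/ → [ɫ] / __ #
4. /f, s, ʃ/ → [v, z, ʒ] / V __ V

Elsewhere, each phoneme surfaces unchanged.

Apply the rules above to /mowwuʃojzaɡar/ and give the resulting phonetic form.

[moːwwuʒoːjzaːɣaːr]

/m/ stays [m].
/o/ (between /m/ and /w/) occurs before a voiced consonant → [oː] by rule 2.
/w/ (between /o/ and /w/): no rule targets it → [w].
/w/ (between /w/ and /u/) is unaffected → [w].
/u/ (between /w/ and /ʃ/): rule 2 targets it, but not before a voiced consonant → unchanged [u].
/ʃ/ — between /u/ and /o/, between two vowels — surfaces as [ʒ] (rule 4).
/o/ meets the environment for rule 2 (before a voiced consonant) → [oː].
/j/ (between /o/ and /z/): no rule targets it → [j].
/z/ (between /j/ and /a/): no rule targets it → [z].
/a/ (between /z/ and /ɡ/) occurs before a voiced consonant → [aː] by rule 2.
/ɡ/ (between /a/ and /a/): immediately after a vowel, so rule 1 applies → [ɣ].
Rule 2 applies to /a/ (between /ɡ/ and /r/: before a voiced consonant) → [aː].
/r/ (word-final): no rule targets it → [r].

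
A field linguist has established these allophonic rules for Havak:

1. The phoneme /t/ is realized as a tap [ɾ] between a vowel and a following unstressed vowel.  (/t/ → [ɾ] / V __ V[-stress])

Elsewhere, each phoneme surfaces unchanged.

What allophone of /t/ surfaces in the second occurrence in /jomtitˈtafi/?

/t/ (between /i/ and /t/): rule 1 targets it, but not between a vowel and a following unstressed vowel → unchanged [t].

[t]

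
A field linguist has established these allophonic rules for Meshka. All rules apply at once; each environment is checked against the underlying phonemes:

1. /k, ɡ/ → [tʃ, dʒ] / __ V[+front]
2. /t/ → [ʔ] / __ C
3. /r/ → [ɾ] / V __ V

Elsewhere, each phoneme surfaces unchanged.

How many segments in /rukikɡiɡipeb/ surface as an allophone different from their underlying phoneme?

3

Segments that undergo a rule: /k/ → [tʃ] (rule 1); /ɡ/ → [dʒ] (rule 1); /ɡ/ → [dʒ] (rule 1).
All other segments surface unchanged.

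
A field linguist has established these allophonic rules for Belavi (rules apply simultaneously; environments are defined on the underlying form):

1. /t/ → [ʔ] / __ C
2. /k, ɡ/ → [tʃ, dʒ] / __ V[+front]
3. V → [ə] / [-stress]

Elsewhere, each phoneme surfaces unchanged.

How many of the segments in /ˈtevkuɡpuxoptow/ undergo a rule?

Segments that undergo a rule: /u/ → [ə] (rule 3); /u/ → [ə] (rule 3); /o/ → [ə] (rule 3); /o/ → [ə] (rule 3).
All other segments surface unchanged.

4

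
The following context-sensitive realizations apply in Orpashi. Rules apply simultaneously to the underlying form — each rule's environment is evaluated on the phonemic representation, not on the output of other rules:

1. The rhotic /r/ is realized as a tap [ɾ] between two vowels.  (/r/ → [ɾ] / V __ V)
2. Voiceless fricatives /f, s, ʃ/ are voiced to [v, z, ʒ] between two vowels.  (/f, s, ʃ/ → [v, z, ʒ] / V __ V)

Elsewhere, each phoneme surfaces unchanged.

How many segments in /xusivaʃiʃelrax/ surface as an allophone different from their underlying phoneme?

3

Segments that undergo a rule: /s/ → [z] (rule 2); /ʃ/ → [ʒ] (rule 2); /ʃ/ → [ʒ] (rule 2).
All other segments surface unchanged.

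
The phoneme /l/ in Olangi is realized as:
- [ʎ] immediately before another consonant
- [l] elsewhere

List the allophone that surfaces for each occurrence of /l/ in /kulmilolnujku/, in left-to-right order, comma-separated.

[ʎ], [l], [ʎ]

Occurrence 1 (position 3): immediately before another consonant → [ʎ].
Occurrence 2 (position 6): no conditioning environment matches → elsewhere allophone [l].
Occurrence 3 (position 8): immediately before another consonant → [ʎ].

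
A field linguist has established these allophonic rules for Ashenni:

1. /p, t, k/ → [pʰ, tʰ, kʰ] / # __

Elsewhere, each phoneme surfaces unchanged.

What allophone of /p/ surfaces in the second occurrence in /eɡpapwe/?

[p]

/p/ (between /a/ and /w/) is in the target of rule 1 but the environment (word-initially) is not met → [p].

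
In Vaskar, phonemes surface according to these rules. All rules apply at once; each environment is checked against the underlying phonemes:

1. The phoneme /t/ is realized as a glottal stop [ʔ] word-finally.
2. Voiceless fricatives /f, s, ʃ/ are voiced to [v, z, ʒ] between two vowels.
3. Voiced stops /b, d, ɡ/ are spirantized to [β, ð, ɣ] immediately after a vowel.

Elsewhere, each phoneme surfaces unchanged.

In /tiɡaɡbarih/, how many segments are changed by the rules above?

2

Segments that undergo a rule: /ɡ/ → [ɣ] (rule 3); /ɡ/ → [ɣ] (rule 3).
All other segments surface unchanged.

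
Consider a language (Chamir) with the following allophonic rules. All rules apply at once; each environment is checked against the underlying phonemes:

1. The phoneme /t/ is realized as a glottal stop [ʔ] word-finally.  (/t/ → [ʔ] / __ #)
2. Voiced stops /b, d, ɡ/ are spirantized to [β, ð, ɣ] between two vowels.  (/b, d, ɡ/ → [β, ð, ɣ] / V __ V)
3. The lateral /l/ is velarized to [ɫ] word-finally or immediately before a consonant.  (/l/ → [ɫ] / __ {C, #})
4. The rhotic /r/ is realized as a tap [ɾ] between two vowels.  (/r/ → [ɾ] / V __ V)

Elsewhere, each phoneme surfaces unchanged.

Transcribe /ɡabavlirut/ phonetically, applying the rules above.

/ɡ/ (word-initial): rule 2 targets it, but not between two vowels → unchanged [ɡ].
/b/ (between /a/ and /a/): between two vowels, so rule 2 applies → [β].
/l/ (between /v/ and /i/) fails the environment for rule 3, so it stays [l].
/r/ (between /i/ and /u/) occurs between two vowels → [ɾ] by rule 4.
/t/ — word-final, word-finally — surfaces as [ʔ] (rule 1).

[ɡaβavliɾuʔ]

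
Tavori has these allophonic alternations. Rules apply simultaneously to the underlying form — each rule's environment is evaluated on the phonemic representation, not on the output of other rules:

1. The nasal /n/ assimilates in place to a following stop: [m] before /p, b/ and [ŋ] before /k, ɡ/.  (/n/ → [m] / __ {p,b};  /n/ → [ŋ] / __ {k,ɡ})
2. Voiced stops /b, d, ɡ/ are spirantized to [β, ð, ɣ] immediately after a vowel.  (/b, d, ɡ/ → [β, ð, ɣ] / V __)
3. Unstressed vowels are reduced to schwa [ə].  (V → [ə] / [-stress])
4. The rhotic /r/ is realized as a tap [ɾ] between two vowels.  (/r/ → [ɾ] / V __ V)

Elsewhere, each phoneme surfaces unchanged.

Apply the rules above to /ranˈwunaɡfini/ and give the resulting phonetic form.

[rənˈwunəɣfənə]

/r/ — word-initial; rule 4 does not apply here → [r].
/a/ (between /r/ and /n/): in an unstressed syllable, so rule 3 applies → [ə].
/n/ (between /a/ and /w/): rule 1 targets it, but not before a labial or velar stop → unchanged [n].
/w/ stays [w].
/u/ (between /w/ and /n/) is in the target of rule 3 but the environment (in an unstressed syllable) is not met → [u].
/n/ (between /u/ and /a/) is in the target of rule 1 but the environment (before a labial or velar stop) is not met → [n].
/a/ meets the environment for rule 3 (in an unstressed syllable) → [ə].
/ɡ/ (between /a/ and /f/) occurs immediately after a vowel → [ɣ] by rule 2.
/f/ stays [f].
Rule 3 applies to /i/ (between /f/ and /n/: in an unstressed syllable) → [ə].
/n/ (between /i/ and /i/) fails the environment for rule 1, so it stays [n].
/i/ (word-final): in an unstressed syllable, so rule 3 applies → [ə].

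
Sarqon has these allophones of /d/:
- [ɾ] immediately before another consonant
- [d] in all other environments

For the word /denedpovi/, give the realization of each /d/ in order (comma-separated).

[d], [ɾ]

Occurrence 1 (position 1): no conditioning environment matches → elsewhere allophone [d].
Occurrence 2 (position 5): immediately before another consonant → [ɾ].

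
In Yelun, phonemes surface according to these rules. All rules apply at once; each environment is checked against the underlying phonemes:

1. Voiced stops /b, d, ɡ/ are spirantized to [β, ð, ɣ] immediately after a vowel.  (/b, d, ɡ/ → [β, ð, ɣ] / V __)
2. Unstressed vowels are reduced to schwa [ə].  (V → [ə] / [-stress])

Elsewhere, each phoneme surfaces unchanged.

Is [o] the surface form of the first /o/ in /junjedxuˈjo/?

Yes

/o/ (word-final) is in the target of rule 2 but the environment (in an unstressed syllable) is not met → [o].
The actual realization is [o], which matches [o].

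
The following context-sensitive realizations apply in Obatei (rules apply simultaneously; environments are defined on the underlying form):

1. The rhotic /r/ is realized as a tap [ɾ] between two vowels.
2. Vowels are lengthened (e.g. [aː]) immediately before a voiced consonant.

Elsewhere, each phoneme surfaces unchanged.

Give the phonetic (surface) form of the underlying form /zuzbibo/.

/z/ (word-initial): no rule targets it → [z].
/u/ (between /z/ and /z/) occurs before a voiced consonant → [uː] by rule 2.
/z/ (between /u/ and /b/) is unaffected → [z].
/b/ — not in any rule's target class → [b].
/i/ — between /b/ and /b/, before a voiced consonant — surfaces as [iː] (rule 2).
/b/ (between /i/ and /o/): no rule targets it → [b].
/o/ (word-final) fails the environment for rule 2, so it stays [o].

[zuːzbiːbo]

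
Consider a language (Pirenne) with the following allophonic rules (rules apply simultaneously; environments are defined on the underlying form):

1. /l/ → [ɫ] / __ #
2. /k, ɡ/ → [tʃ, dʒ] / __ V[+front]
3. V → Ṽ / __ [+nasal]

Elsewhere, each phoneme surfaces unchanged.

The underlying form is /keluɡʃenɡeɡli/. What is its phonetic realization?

[tʃeluɡʃẽndʒeɡli]

/k/ meets the environment for rule 2 (before a front vowel) → [tʃ].
/e/ (between /k/ and /l/) is in the target of rule 3 but the environment (before a nasal consonant) is not met → [e].
/l/ (between /e/ and /u/): rule 1 targets it, but not word-finally → unchanged [l].
/u/ (between /l/ and /ɡ/) is in the target of rule 3 but the environment (before a nasal consonant) is not met → [u].
/ɡ/ (between /u/ and /ʃ/): rule 2 targets it, but not before a front vowel → unchanged [ɡ].
/ʃ/ — not in any rule's target class → [ʃ].
/e/ meets the environment for rule 3 (before a nasal consonant) → [ẽ].
/n/ (between /e/ and /ɡ/): no rule targets it → [n].
/ɡ/ (between /n/ and /e/) occurs before a front vowel → [dʒ] by rule 2.
/e/ (between /ɡ/ and /ɡ/): rule 3 targets it, but not before a nasal consonant → unchanged [e].
/ɡ/ (between /e/ and /l/) is in the target of rule 2 but the environment (before a front vowel) is not met → [ɡ].
/l/ (between /ɡ/ and /i/): rule 1 targets it, but not word-finally → unchanged [l].
/i/ — word-final; rule 3 does not apply here → [i].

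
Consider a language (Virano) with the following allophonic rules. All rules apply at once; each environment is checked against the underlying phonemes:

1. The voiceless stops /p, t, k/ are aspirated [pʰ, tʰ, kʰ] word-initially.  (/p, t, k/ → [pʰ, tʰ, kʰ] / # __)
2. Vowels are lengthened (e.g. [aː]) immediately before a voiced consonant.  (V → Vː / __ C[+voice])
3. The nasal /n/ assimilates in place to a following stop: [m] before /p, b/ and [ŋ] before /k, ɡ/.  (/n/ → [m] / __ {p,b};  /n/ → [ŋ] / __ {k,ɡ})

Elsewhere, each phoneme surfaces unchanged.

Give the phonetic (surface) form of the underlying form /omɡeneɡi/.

[oːmɡeːneːɡi]

/o/ (word-initial) occurs before a voiced consonant → [oː] by rule 2.
/m/ stays [m].
/ɡ/ — not in any rule's target class → [ɡ].
/e/ (between /ɡ/ and /n/): before a voiced consonant, so rule 2 applies → [eː].
/n/ — between /e/ and /e/; rule 3 does not apply here → [n].
/e/ — between /n/ and /ɡ/, before a voiced consonant — surfaces as [eː] (rule 2).
/ɡ/ — not in any rule's target class → [ɡ].
/i/ — word-final; rule 2 does not apply here → [i].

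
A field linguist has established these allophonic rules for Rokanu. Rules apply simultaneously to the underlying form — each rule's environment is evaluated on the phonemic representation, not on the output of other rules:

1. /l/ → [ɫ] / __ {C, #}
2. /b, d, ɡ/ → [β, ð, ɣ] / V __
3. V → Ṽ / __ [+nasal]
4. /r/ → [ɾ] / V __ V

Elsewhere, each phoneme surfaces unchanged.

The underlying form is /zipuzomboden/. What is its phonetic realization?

/z/ (word-initial) is unaffected → [z].
/i/ — between /z/ and /p/; rule 3 does not apply here → [i].
/p/ (between /i/ and /u/): no rule targets it → [p].
/u/ — between /p/ and /z/; rule 3 does not apply here → [u].
/z/ (between /u/ and /o/): no rule targets it → [z].
/o/ (between /z/ and /m/) occurs before a nasal consonant → [õ] by rule 3.
/m/ (between /o/ and /b/) is unaffected → [m].
/b/ (between /m/ and /o/) is in the target of rule 2 but the environment (immediately after a vowel) is not met → [b].
/o/ — between /b/ and /d/; rule 3 does not apply here → [o].
/d/ — between /o/ and /e/, immediately after a vowel — surfaces as [ð] (rule 2).
/e/ (between /d/ and /n/): before a nasal consonant, so rule 3 applies → [ẽ].
/n/ stays [n].

[zipuzõmboðẽn]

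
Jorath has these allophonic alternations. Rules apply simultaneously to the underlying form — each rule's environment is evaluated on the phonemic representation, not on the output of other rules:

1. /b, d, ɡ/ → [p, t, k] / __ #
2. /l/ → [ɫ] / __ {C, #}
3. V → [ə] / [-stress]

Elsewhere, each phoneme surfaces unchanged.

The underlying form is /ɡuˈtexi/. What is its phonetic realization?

/ɡ/ (word-initial) fails the environment for rule 1, so it stays [ɡ].
/u/ — between /ɡ/ and /t/, in an unstressed syllable — surfaces as [ə] (rule 3).
/t/ (between /u/ and /e/) is unaffected → [t].
/e/ (between /t/ and /x/) is in the target of rule 3 but the environment (in an unstressed syllable) is not met → [e].
/x/ — not in any rule's target class → [x].
/i/ (word-final): in an unstressed syllable, so rule 3 applies → [ə].

[ɡəˈtexə]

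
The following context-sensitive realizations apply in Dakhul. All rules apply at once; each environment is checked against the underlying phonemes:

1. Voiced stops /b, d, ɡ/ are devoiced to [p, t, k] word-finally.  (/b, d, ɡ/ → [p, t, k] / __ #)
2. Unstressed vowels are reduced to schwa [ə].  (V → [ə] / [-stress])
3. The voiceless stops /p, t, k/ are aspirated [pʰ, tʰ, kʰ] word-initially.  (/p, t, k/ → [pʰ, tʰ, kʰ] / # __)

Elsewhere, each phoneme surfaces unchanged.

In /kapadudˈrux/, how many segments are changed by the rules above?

4

Segments that undergo a rule: /k/ → [kʰ] (rule 3); /a/ → [ə] (rule 2); /a/ → [ə] (rule 2); /u/ → [ə] (rule 2).
All other segments surface unchanged.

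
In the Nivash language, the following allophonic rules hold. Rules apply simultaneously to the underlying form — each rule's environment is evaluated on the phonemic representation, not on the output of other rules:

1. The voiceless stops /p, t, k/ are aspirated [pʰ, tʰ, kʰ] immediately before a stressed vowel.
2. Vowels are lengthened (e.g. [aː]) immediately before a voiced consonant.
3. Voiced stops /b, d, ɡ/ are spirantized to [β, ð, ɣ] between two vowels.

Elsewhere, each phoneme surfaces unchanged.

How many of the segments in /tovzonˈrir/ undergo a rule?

Segments that undergo a rule: /o/ → [oː] (rule 2); /o/ → [oː] (rule 2); /i/ → [iː] (rule 2).
All other segments surface unchanged.

3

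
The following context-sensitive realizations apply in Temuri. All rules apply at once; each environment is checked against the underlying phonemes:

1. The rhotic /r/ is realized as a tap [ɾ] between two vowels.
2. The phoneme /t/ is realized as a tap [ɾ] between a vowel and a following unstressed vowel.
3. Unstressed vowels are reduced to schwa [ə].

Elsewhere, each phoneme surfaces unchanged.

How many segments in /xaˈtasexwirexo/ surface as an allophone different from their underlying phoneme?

Segments that undergo a rule: /a/ → [ə] (rule 3); /e/ → [ə] (rule 3); /i/ → [ə] (rule 3); /r/ → [ɾ] (rule 1); /e/ → [ə] (rule 3); /o/ → [ə] (rule 3).
All other segments surface unchanged.

6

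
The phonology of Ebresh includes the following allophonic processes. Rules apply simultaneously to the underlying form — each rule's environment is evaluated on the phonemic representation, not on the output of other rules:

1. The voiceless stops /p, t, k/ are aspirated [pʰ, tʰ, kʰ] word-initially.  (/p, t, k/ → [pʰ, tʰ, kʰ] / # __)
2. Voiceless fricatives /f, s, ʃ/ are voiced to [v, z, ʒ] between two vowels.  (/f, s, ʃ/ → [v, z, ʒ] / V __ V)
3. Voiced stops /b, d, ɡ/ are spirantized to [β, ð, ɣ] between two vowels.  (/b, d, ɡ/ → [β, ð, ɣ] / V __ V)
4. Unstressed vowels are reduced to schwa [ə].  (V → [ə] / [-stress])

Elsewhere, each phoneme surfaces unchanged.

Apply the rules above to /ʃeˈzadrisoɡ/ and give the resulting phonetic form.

/ʃ/ (word-initial) is in the target of rule 2 but the environment (between two vowels) is not met → [ʃ].
/e/ (between /ʃ/ and /z/) occurs in an unstressed syllable → [ə] by rule 4.
/a/ — between /z/ and /d/; rule 4 does not apply here → [a].
/d/ — between /a/ and /r/; rule 3 does not apply here → [d].
/i/ — between /r/ and /s/, in an unstressed syllable — surfaces as [ə] (rule 4).
Rule 2 applies to /s/ (between /i/ and /o/: between two vowels) → [z].
Rule 4 applies to /o/ (between /s/ and /ɡ/: in an unstressed syllable) → [ə].
/ɡ/ — word-final; rule 3 does not apply here → [ɡ].

[ʃəˈzadrəzəɡ]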